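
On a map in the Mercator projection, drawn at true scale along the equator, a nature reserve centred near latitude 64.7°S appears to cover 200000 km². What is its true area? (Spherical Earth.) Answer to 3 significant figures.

36500 km²

Mercator is conformal, so the point scale is isotropic: h = k = sec φ = 1/cos φ.
Areal scale = k² = sec²φ = 1/cos²(64.7°) = 1/0.4274² = 5.475.
True area = apparent / (areal scale) = 200000 / 5.475 ≈ 36500 km².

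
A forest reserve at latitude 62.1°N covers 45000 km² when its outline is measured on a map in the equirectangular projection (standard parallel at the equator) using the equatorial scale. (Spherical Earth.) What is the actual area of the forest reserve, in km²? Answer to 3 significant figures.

For the equirectangular projection with φ₀ = 0 (plate carrée), h = 1 along meridians and k = sec φ along parallels.
Areal scale = h·k = 1 × sec φ; at 62.1°, h = 1.000, k = 2.137, so h·k = 2.137.
True area = apparent / (areal scale) = 45000 / 2.137 ≈ 21100 km².

21100 km²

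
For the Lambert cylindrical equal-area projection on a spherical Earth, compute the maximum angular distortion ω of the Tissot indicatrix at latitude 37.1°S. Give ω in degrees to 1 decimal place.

The Lambert cylindrical equal-area projection is the cylindrical equal-area projection with its standard parallel at the equator (φ₀ = 0). Cylindrical equal-area (φ₀ = 0°): h = cos φ / cos 0° along meridians, k = cos 0° / cos φ along parallels; h·k = 1.
At 37.1°: h = 0.7976, k = 1.254; principal scales a = 1.254, b = 0.7976.
sin(ω/2) = (a − b)/(a + b) = 0.4562/2.051 = 0.2224, so ω = 2 arcsin(0.2224) ≈ 25.7°.

25.7°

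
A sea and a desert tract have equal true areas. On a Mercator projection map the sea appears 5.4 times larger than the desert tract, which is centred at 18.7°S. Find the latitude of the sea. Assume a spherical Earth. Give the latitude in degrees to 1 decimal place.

Mercator areal scale is sec²φ, so apparent-area ratio = sec²φ₁ / sec²φ₂ = cos²φ₂ / cos²φ₁.
cos²φ₂ / cos²φ₁ = 5.4  ⇒  cos φ₁ = cos 18.7° / √5.4 = 0.9472/2.324 = 0.4076.
φ₁ = arccos(0.4076) ≈ 65.9°.

65.9°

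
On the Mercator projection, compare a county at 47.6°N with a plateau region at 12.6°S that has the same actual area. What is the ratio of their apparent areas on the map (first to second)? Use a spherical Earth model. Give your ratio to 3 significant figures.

2.09

On Mercator, area is exaggerated by sec²φ = 1/cos²φ.
At 47.6°: sec²(47.6°) = 1/0.6743² = 2.199.
At 12.6°: sec²(12.6°) = 1/0.9759² = 1.050.
Ratio = 2.199/1.050 = cos²(12.6°)/cos²(47.6°) ≈ 2.09.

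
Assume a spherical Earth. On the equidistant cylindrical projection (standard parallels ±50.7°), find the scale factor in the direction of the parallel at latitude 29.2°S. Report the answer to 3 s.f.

The equidistant cylindrical projection with φ₀ = 50.7° has h = 1 (meridians true) and k = cos φ₀ / cos φ along parallels.
k = cos 50.7° / cos 29.2° = 0.6334/0.8729 = 0.7256.

0.726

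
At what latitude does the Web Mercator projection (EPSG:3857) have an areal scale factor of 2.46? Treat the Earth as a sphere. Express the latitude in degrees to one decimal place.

50.4°

Mercator areal scale is sec²φ.
sec²φ = 2.46  ⇒  cos²φ = 0.4065  ⇒  cos φ = 0.6376.
φ = arccos(0.6376) ≈ 50.4°.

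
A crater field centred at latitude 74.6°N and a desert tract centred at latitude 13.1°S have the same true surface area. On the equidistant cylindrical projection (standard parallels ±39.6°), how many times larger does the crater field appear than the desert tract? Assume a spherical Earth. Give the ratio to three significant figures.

3.67

The equidistant cylindrical projection with φ₀ = 39.6° has h = 1 (meridians true) and k = cos φ₀ / cos φ along parallels.
Areal scale at 74.6°: h·k = 1.000 × 2.902 = 2.902.
Areal scale at 13.1°: h·k = 1.000 × 0.7911 = 0.7911.
Ratio = 2.902/0.7911 ≈ 3.67.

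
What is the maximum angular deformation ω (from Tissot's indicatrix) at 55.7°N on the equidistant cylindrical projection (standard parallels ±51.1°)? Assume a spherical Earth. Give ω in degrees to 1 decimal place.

6.2°

The equidistant cylindrical projection with φ₀ = 51.1° has h = 1 (meridians true) and k = cos φ₀ / cos φ along parallels.
At 55.7°: h = 1.000, k = 1.114; principal scales a = 1.114, b = 1.000.
sin(ω/2) = (a − b)/(a + b) = 0.1143/2.114 = 0.05408, so ω = 2 arcsin(0.05408) ≈ 6.2°.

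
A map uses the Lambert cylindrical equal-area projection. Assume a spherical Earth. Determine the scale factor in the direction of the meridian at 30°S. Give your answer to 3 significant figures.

The Lambert cylindrical equal-area projection is the cylindrical equal-area projection with its standard parallel at the equator (φ₀ = 0). For cylindrical equal-area with standard parallel φ₀, h = cos φ / cos φ₀ and k = cos φ₀ / cos φ, so h·k = 1.
h = cos 30° / cos 0° = 0.8660/1.000 = 0.8660.

0.866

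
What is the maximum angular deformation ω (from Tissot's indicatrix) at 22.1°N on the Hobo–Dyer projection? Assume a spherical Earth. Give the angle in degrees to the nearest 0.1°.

Hobo–Dyer is a cylindrical equal-area projection with standard parallels at ±37.5°. Cylindrical equal-area (φ₀ = 37.5°): h = cos φ / cos 37.5° along meridians, k = cos 37.5° / cos φ along parallels; h·k = 1.
At 22.1°: h = 1.168, k = 0.8563; principal scales a = 1.168, b = 0.8563.
sin(ω/2) = (a − b)/(a + b) = 0.3116/2.024 = 0.1539, so ω = 2 arcsin(0.1539) ≈ 17.7°.

17.7°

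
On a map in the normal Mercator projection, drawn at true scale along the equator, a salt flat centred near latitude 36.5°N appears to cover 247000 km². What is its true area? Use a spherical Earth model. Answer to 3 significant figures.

160000 km²

Mercator is conformal, so the point scale is isotropic: h = k = sec φ = 1/cos φ.
Areal scale = k² = sec²φ = 1/cos²(36.5°) = 1/0.8039² = 1.548.
True area = apparent / (areal scale) = 247000 / 1.548 ≈ 160000 km².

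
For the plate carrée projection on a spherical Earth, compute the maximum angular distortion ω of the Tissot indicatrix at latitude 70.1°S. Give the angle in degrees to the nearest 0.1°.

For the equirectangular projection with φ₀ = 0 (plate carrée), h = 1 along meridians and k = sec φ along parallels.
At 70.1°: h = 1.000, k = 2.938; principal scales a = 2.938, b = 1.000.
sin(ω/2) = (a − b)/(a + b) = 1.938/3.938 = 0.4921, so ω = 2 arcsin(0.4921) ≈ 59.0°.

59.0°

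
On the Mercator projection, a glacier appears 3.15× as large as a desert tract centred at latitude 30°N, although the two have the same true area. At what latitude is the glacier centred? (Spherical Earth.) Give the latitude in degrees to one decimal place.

60.8°

Mercator areal scale is sec²φ, so apparent-area ratio = sec²φ₁ / sec²φ₂ = cos²φ₂ / cos²φ₁.
cos²φ₂ / cos²φ₁ = 3.15  ⇒  cos φ₁ = cos 30° / √3.15 = 0.8660/1.775 = 0.4880.
φ₁ = arccos(0.4880) ≈ 60.8°.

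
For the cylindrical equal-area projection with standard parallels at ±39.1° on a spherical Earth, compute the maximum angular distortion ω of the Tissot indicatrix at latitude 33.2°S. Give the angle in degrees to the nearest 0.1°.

For cylindrical equal-area with standard parallel φ₀, h = cos φ / cos φ₀ and k = cos φ₀ / cos φ, so h·k = 1.
At 33.2°: h = 1.078, k = 0.9274; principal scales a = 1.078, b = 0.9274.
sin(ω/2) = (a − b)/(a + b) = 0.1508/2.006 = 0.07519, so ω = 2 arcsin(0.07519) ≈ 8.6°.

8.6°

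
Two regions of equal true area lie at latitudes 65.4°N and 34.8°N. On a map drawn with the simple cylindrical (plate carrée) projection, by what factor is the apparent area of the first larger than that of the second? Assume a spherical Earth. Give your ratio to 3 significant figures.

1.97

In the plate carrée (x = Rλ, y = Rφ), meridians are true-scale (h = 1) and parallels are stretched by k = sec φ.
Areal scale at 65.4°: h·k = 1.000 × 2.402 = 2.402.
Areal scale at 34.8°: h·k = 1.000 × 1.218 = 1.218.
Ratio = 2.402/1.218 ≈ 1.97.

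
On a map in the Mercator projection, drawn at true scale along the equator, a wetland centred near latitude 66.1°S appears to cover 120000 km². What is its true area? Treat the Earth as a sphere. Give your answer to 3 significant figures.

The Mercator projection is conformal; its linear scale factor is the same in every direction and equals sec φ = 1/cos φ.
Areal scale = k² = sec²φ = 1/cos²(66.1°) = 1/0.4051² = 6.092.
True area = apparent / (areal scale) = 120000 / 6.092 ≈ 19700 km².

19700 km²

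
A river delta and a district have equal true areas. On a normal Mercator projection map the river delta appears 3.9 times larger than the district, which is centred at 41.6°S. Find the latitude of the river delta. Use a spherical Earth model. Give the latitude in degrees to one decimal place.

Mercator areal scale is sec²φ, so apparent-area ratio = sec²φ₁ / sec²φ₂ = cos²φ₂ / cos²φ₁.
cos²φ₂ / cos²φ₁ = 3.9  ⇒  cos φ₁ = cos 41.6° / √3.9 = 0.7478/1.975 = 0.3787.
φ₁ = arccos(0.3787) ≈ 67.7°.

67.7°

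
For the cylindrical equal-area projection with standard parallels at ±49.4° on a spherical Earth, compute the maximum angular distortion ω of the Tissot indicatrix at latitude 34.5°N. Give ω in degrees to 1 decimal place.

Cylindrical equal-area (φ₀ = 49.4°): h = cos φ / cos 49.4° along meridians, k = cos 49.4° / cos φ along parallels; h·k = 1.
At 34.5°: h = 1.266, k = 0.7897; principal scales a = 1.266, b = 0.7897.
sin(ω/2) = (a − b)/(a + b) = 0.4767/2.056 = 0.2319, so ω = 2 arcsin(0.2319) ≈ 26.8°.

26.8°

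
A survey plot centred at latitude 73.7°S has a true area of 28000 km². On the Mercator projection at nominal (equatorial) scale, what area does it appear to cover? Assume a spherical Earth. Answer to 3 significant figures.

For Mercator, h = k = sec φ (a conformal cylindrical projection has a single point scale, 1/cos φ).
Areal scale = k² = sec²φ = 1/cos²(73.7°) = 1/0.2807² = 12.69.
Apparent area = 28000 × 12.69 ≈ 355000 km².

355000 km²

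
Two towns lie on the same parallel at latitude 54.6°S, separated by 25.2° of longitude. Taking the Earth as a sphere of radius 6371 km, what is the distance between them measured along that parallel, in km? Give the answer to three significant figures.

1620 km

Arc length along a parallel = R cos φ · Δλ (with Δλ in radians).
= 6371 × cos 54.6° × (25.2° × π/180) = 6371 × 0.5793 × 0.4398 ≈ 1620 km.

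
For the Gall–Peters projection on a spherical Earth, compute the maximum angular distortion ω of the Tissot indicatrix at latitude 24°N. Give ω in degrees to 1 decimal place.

The Gall–Peters projection is cylindrical equal-area with φ₀ = 45°. For cylindrical equal-area with standard parallel φ₀, h = cos φ / cos φ₀ and k = cos φ₀ / cos φ, so h·k = 1.
At 24°: h = 1.292, k = 0.7740; principal scales a = 1.292, b = 0.7740.
sin(ω/2) = (a − b)/(a + b) = 0.5179/2.066 = 0.2507, so ω = 2 arcsin(0.2507) ≈ 29.0°.

29.0°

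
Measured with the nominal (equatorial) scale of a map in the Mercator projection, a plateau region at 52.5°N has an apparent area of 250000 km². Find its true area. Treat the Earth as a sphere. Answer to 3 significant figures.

For Mercator, h = k = sec φ (a conformal cylindrical projection has a single point scale, 1/cos φ).
Areal scale = k² = sec²φ = 1/cos²(52.5°) = 1/0.6088² = 2.698.
True area = apparent / (areal scale) = 250000 / 2.698 ≈ 92600 km².

92600 km²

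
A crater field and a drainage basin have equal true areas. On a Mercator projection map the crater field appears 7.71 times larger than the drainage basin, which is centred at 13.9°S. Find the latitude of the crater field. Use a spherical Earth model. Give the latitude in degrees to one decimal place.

69.5°

For equal true areas on Mercator, apparent areas scale as sec²φ, so the ratio is cos²φ₂ / cos²φ₁.
cos²φ₂ / cos²φ₁ = 7.71  ⇒  cos φ₁ = cos 13.9° / √7.71 = 0.9707/2.777 = 0.3496.
φ₁ = arccos(0.3496) ≈ 69.5°.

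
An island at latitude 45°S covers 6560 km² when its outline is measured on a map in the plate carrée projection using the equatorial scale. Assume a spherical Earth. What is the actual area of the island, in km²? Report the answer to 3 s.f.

4640 km²

For the equirectangular projection with φ₀ = 0 (plate carrée), h = 1 along meridians and k = sec φ along parallels.
Areal scale = h·k = 1 × sec φ; at 45°, h = 1.000, k = 1.414, so h·k = 1.414.
True area = apparent / (areal scale) = 6560 / 1.414 ≈ 4640 km².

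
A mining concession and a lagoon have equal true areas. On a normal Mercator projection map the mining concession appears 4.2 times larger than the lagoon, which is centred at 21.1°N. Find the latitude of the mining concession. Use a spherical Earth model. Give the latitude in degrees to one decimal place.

62.9°

For equal true areas on Mercator, apparent areas scale as sec²φ, so the ratio is cos²φ₂ / cos²φ₁.
cos²φ₂ / cos²φ₁ = 4.2  ⇒  cos φ₁ = cos 21.1° / √4.2 = 0.9330/2.049 = 0.4552.
φ₁ = arccos(0.4552) ≈ 62.9°.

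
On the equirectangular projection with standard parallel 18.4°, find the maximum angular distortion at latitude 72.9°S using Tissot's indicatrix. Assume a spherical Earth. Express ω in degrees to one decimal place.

The equidistant cylindrical projection with φ₀ = 18.4° has h = 1 (meridians true) and k = cos φ₀ / cos φ along parallels.
At 72.9°: h = 1.000, k = 3.227; principal scales a = 3.227, b = 1.000.
sin(ω/2) = (a − b)/(a + b) = 2.227/4.227 = 0.5269, so ω = 2 arcsin(0.5269) ≈ 63.6°.

63.6°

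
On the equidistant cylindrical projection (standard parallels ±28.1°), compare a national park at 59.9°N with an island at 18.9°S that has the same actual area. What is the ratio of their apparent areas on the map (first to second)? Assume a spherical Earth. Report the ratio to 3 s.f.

With standard parallel φ₀ = 28.1°, the equirectangular projection gives x = Rλ cos φ₀, y = Rφ, so h = 1 and k = cos 28.1° / cos φ.
Areal scale at 59.9°: h·k = 1.000 × 1.759 = 1.759.
Areal scale at 18.9°: h·k = 1.000 × 0.9324 = 0.9324.
Ratio = 1.759/0.9324 ≈ 1.89.

1.89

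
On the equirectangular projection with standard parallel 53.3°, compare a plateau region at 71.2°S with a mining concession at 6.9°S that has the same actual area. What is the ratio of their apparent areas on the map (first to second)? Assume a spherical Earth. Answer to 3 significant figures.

With standard parallel φ₀ = 53.3°, the equirectangular projection gives x = Rλ cos φ₀, y = Rφ, so h = 1 and k = cos 53.3° / cos φ.
Areal scale at 71.2°: h·k = 1.000 × 1.854 = 1.854.
Areal scale at 6.9°: h·k = 1.000 × 0.6020 = 0.6020.
Ratio = 1.854/0.6020 ≈ 3.08.

3.08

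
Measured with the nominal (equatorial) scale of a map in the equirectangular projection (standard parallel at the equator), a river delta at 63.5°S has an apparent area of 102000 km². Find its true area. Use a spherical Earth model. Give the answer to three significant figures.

In the plate carrée (x = Rλ, y = Rφ), meridians are true-scale (h = 1) and parallels are stretched by k = sec φ.
Areal scale = h·k = 1 × sec φ; at 63.5°, h = 1.000, k = 2.241, so h·k = 2.241.
True area = apparent / (areal scale) = 102000 / 2.241 ≈ 45500 km².

45500 km²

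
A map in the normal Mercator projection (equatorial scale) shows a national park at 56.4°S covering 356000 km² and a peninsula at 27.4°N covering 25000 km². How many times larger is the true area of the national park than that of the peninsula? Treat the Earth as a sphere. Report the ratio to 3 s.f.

Mercator's areal exaggeration is sec²φ; hence true area = (apparent area) · cos²φ.
True area of national park: 356000 × cos²(56.4°) = 356000 × 0.3062 = 109000 km².
True area of peninsula: 25000 × cos²(27.4°) = 25000 × 0.7882 = 19710 km².
Ratio = 109000 / 19710 ≈ 5.53.

5.53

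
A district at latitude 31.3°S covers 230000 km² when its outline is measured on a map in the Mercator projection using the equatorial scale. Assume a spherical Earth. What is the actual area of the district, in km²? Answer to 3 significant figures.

168000 km²

Mercator is conformal, so the point scale is isotropic: h = k = sec φ = 1/cos φ.
Areal scale = k² = sec²φ = 1/cos²(31.3°) = 1/0.8545² = 1.370.
True area = apparent / (areal scale) = 230000 / 1.370 ≈ 168000 km².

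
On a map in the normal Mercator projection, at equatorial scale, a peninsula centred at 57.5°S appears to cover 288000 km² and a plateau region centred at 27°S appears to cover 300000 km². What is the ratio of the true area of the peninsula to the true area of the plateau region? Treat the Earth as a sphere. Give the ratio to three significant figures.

0.349

Since Mercator area scale is 1/cos²φ, the true area equals the apparent area multiplied by cos²φ.
True area of peninsula: 288000 × cos²(57.5°) = 288000 × 0.2887 = 83140 km².
True area of plateau region: 300000 × cos²(27°) = 300000 × 0.7939 = 238200 km².
Ratio = 83140 / 238200 ≈ 0.349.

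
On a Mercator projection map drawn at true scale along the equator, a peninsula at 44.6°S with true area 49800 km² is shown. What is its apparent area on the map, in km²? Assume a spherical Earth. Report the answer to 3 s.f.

98200 km²

The Mercator projection is conformal; its linear scale factor is the same in every direction and equals sec φ = 1/cos φ.
Areal scale = k² = sec²φ = 1/cos²(44.6°) = 1/0.7120² = 1.972.
Apparent area = 49800 × 1.972 ≈ 98200 km².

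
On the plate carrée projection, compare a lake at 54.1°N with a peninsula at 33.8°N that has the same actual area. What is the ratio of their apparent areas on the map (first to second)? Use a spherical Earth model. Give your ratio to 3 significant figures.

1.42

Plate carrée maps x = Rλ, y = Rφ. The meridian scale is h = 1 and the parallel scale is k = 1/cos φ = sec φ.
Areal scale at 54.1°: h·k = 1.000 × 1.705 = 1.705.
Areal scale at 33.8°: h·k = 1.000 × 1.203 = 1.203.
Ratio = 1.705/1.203 ≈ 1.42.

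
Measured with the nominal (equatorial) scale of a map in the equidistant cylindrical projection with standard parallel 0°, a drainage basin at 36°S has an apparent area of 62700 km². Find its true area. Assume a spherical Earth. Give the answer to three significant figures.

For the equirectangular projection with φ₀ = 0 (plate carrée), h = 1 along meridians and k = sec φ along parallels.
Areal scale = h·k = 1 × sec φ; at 36°, h = 1.000, k = 1.236, so h·k = 1.236.
True area = apparent / (areal scale) = 62700 / 1.236 ≈ 50700 km².

50700 km²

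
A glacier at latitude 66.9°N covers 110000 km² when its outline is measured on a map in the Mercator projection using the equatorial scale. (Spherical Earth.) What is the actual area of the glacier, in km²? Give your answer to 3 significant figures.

16900 km²

The Mercator projection is conformal; its linear scale factor is the same in every direction and equals sec φ = 1/cos φ.
Areal scale = k² = sec²φ = 1/cos²(66.9°) = 1/0.3923² = 6.497.
True area = apparent / (areal scale) = 110000 / 6.497 ≈ 16900 km².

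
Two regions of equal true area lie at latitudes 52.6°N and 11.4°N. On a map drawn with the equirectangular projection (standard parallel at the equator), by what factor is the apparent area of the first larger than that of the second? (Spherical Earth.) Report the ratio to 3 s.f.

1.61

Plate carrée maps x = Rλ, y = Rφ. The meridian scale is h = 1 and the parallel scale is k = 1/cos φ = sec φ.
Areal scale at 52.6°: h·k = 1.000 × 1.646 = 1.646.
Areal scale at 11.4°: h·k = 1.000 × 1.020 = 1.020.
Ratio = 1.646/1.020 ≈ 1.61.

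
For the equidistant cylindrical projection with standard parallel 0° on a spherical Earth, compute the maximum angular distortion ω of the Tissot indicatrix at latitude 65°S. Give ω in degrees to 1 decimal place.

47.9°

For the equirectangular projection with φ₀ = 0 (plate carrée), h = 1 along meridians and k = sec φ along parallels.
At 65°: h = 1.000, k = 2.366; principal scales a = 2.366, b = 1.000.
sin(ω/2) = (a − b)/(a + b) = 1.366/3.366 = 0.4059, so ω = 2 arcsin(0.4059) ≈ 47.9°.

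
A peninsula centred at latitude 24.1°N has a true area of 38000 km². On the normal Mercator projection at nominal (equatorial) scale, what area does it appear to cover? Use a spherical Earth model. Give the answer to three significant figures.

For Mercator, h = k = sec φ (a conformal cylindrical projection has a single point scale, 1/cos φ).
Areal scale = k² = sec²φ = 1/cos²(24.1°) = 1/0.9128² = 1.200.
Apparent area = 38000 × 1.200 ≈ 45600 km².

45600 km²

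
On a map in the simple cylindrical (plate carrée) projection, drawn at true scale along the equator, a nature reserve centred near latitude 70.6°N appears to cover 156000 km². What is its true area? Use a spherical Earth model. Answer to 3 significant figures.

For the equirectangular projection with φ₀ = 0 (plate carrée), h = 1 along meridians and k = sec φ along parallels.
Areal scale = h·k = 1 × sec φ; at 70.6°, h = 1.000, k = 3.011, so h·k = 3.011.
True area = apparent / (areal scale) = 156000 / 3.011 ≈ 51800 km².

51800 km²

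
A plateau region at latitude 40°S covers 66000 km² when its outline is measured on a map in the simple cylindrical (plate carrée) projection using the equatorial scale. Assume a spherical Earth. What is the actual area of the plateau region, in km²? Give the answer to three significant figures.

In the plate carrée (x = Rλ, y = Rφ), meridians are true-scale (h = 1) and parallels are stretched by k = sec φ.
Areal scale = h·k = 1 × sec φ; at 40°, h = 1.000, k = 1.305, so h·k = 1.305.
True area = apparent / (areal scale) = 66000 / 1.305 ≈ 50600 km².

50600 km²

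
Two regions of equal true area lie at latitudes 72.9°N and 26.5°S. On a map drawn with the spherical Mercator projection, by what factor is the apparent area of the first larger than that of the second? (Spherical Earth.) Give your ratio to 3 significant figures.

9.26

Mercator areal scale is sec²φ.
At 72.9°: sec²(72.9°) = 1/0.2940² = 11.57.
At 26.5°: sec²(26.5°) = 1/0.8949² = 1.249.
Ratio = 11.57/1.249 = cos²(26.5°)/cos²(72.9°) ≈ 9.26.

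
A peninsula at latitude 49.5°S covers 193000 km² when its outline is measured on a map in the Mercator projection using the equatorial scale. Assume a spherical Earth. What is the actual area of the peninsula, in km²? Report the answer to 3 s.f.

The Mercator projection is conformal; its linear scale factor is the same in every direction and equals sec φ = 1/cos φ.
Areal scale = k² = sec²φ = 1/cos²(49.5°) = 1/0.6494² = 2.371.
True area = apparent / (areal scale) = 193000 / 2.371 ≈ 81400 km².

81400 km²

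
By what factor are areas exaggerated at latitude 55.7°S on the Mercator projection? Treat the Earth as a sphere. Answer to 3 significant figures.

3.15

The Mercator projection is conformal; its linear scale factor is the same in every direction and equals sec φ = 1/cos φ.
Areal scale = k² = sec²φ = 1/cos²(55.7°) = 1/0.5635² = 3.149.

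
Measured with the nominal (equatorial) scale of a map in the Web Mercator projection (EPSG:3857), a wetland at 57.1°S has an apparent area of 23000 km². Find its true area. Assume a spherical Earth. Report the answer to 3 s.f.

Mercator is conformal, so the point scale is isotropic: h = k = sec φ = 1/cos φ.
Areal scale = k² = sec²φ = 1/cos²(57.1°) = 1/0.5432² = 3.389.
True area = apparent / (areal scale) = 23000 / 3.389 ≈ 6790 km².

6790 km²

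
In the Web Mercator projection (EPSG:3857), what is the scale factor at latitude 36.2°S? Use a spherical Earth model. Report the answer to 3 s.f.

The Mercator projection is conformal; its linear scale factor is the same in every direction and equals sec φ = 1/cos φ.
k = 1/cos 36.2° = 1/0.8070 = 1.239.

1.24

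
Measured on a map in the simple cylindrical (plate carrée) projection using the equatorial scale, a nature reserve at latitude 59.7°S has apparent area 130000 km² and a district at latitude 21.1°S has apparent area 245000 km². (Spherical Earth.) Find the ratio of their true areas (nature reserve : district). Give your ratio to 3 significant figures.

0.287

On the plate carrée, areal scale = h·k = 1 × sec φ, so true area = apparent × cos φ.
True area of nature reserve: 130000 × cos(59.7°) = 130000 × 0.5045 = 65590 km².
True area of district: 245000 × cos(21.1°) = 245000 × 0.9330 = 228600 km².
Ratio = 65590 / 228600 ≈ 0.287.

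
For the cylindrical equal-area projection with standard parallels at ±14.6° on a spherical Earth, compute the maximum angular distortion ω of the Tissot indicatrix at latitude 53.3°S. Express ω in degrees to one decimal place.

53.2°

For cylindrical equal-area with standard parallel φ₀, h = cos φ / cos φ₀ and k = cos φ₀ / cos φ, so h·k = 1.
At 53.3°: h = 0.6176, k = 1.619; principal scales a = 1.619, b = 0.6176.
sin(ω/2) = (a − b)/(a + b) = 1.002/2.237 = 0.4478, so ω = 2 arcsin(0.4478) ≈ 53.2°.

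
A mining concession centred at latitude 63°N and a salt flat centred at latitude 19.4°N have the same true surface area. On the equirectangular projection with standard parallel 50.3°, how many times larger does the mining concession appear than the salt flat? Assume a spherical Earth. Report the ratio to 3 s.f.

With standard parallel φ₀ = 50.3°, the equirectangular projection gives x = Rλ cos φ₀, y = Rφ, so h = 1 and k = cos 50.3° / cos φ.
Areal scale at 63°: h·k = 1.000 × 1.407 = 1.407.
Areal scale at 19.4°: h·k = 1.000 × 0.6772 = 0.6772.
Ratio = 1.407/0.6772 ≈ 2.08.

2.08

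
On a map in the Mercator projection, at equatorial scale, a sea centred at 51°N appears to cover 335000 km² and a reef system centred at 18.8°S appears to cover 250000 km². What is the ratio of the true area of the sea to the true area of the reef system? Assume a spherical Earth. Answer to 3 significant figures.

0.592

Mercator's areal exaggeration is sec²φ; hence true area = (apparent area) · cos²φ.
True area of sea: 335000 × cos²(51°) = 335000 × 0.3960 = 132700 km².
True area of reef system: 250000 × cos²(18.8°) = 250000 × 0.8961 = 224000 km².
Ratio = 132700 / 224000 ≈ 0.592.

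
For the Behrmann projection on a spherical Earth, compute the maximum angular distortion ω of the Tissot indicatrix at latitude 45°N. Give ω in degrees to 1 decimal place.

Behrmann is a cylindrical equal-area projection with standard parallels at ±30°. A cylindrical equal-area projection with standard parallel φ₀ has meridian scale h = cos φ / cos φ₀ and parallel scale k = cos φ₀ / cos φ (so areas are preserved, h·k = 1).
At 45°: h = 0.8165, k = 1.225; principal scales a = 1.225, b = 0.8165.
sin(ω/2) = (a − b)/(a + b) = 0.4082/2.041 = 0.2000, so ω = 2 arcsin(0.2000) ≈ 23.1°.

23.1°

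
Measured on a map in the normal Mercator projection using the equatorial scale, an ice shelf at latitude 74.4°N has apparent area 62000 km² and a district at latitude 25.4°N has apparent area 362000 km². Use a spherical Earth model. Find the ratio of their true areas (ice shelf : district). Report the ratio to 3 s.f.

On Mercator the areal scale is sec²φ, so true area = apparent × cos²φ.
True area of ice shelf: 62000 × cos²(74.4°) = 62000 × 0.07232 = 4484 km².
True area of district: 362000 × cos²(25.4°) = 362000 × 0.8160 = 295400 km².
Ratio = 4484 / 295400 ≈ 0.0152.

0.0152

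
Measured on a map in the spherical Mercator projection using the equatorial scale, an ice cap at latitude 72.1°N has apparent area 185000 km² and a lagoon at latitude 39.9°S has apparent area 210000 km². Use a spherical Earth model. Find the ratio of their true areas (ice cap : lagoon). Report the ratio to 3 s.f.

Mercator's areal exaggeration is sec²φ; hence true area = (apparent area) · cos²φ.
True area of ice cap: 185000 × cos²(72.1°) = 185000 × 0.09447 = 17480 km².
True area of lagoon: 210000 × cos²(39.9°) = 210000 × 0.5885 = 123600 km².
Ratio = 17480 / 123600 ≈ 0.141.

0.141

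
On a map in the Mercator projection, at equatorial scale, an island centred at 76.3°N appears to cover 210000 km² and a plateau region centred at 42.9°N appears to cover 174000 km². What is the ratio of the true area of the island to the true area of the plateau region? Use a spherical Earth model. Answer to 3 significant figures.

0.126

Mercator's areal exaggeration is sec²φ; hence true area = (apparent area) · cos²φ.
True area of island: 210000 × cos²(76.3°) = 210000 × 0.05609 = 11780 km².
True area of plateau region: 174000 × cos²(42.9°) = 174000 × 0.5366 = 93370 km².
Ratio = 11780 / 93370 ≈ 0.126.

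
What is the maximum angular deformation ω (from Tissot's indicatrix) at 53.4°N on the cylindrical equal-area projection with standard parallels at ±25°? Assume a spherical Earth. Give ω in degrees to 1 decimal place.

46.6°

For cylindrical equal-area with standard parallel φ₀, h = cos φ / cos φ₀ and k = cos φ₀ / cos φ, so h·k = 1.
At 53.4°: h = 0.6579, k = 1.520; principal scales a = 1.520, b = 0.6579.
sin(ω/2) = (a − b)/(a + b) = 0.8622/2.178 = 0.3959, so ω = 2 arcsin(0.3959) ≈ 46.6°.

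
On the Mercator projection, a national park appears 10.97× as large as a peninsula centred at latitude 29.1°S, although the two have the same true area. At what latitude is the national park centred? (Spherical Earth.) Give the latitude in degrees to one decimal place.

74.7°

For equal true areas on Mercator, apparent areas scale as sec²φ, so the ratio is cos²φ₂ / cos²φ₁.
cos²φ₂ / cos²φ₁ = 10.97  ⇒  cos φ₁ = cos 29.1° / √10.97 = 0.8738/3.312 = 0.2638.
φ₁ = arccos(0.2638) ≈ 74.7°.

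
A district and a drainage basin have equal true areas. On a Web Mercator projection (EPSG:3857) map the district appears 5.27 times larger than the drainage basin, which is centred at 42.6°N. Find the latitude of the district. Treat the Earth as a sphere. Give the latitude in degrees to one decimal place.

71.3°

For equal true areas on Mercator, apparent areas scale as sec²φ, so the ratio is cos²φ₂ / cos²φ₁.
cos²φ₂ / cos²φ₁ = 5.27  ⇒  cos φ₁ = cos 42.6° / √5.27 = 0.7361/2.296 = 0.3206.
φ₁ = arccos(0.3206) ≈ 71.3°.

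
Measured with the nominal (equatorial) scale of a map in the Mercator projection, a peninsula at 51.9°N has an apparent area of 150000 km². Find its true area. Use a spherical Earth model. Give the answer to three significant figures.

57100 km²

The Mercator projection is conformal; its linear scale factor is the same in every direction and equals sec φ = 1/cos φ.
Areal scale = k² = sec²φ = 1/cos²(51.9°) = 1/0.6170² = 2.627.
True area = apparent / (areal scale) = 150000 / 2.627 ≈ 57100 km².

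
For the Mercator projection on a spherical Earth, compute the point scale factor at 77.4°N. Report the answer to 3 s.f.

Mercator is conformal, so the point scale is isotropic: h = k = sec φ = 1/cos φ.
k = 1/cos 77.4° = 1/0.2181 = 4.584.

4.58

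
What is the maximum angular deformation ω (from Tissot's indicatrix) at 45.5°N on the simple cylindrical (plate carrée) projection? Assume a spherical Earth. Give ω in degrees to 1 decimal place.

Plate carrée maps x = Rλ, y = Rφ. The meridian scale is h = 1 and the parallel scale is k = 1/cos φ = sec φ.
At 45.5°: h = 1.000, k = 1.427; principal scales a = 1.427, b = 1.000.
sin(ω/2) = (a − b)/(a + b) = 0.4267/2.427 = 0.1758, so ω = 2 arcsin(0.1758) ≈ 20.3°.

20.3°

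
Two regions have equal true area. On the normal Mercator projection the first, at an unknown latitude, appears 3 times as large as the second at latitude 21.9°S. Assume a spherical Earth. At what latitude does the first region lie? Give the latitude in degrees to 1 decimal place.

57.6°

Mercator areal scale is sec²φ, so apparent-area ratio = sec²φ₁ / sec²φ₂ = cos²φ₂ / cos²φ₁.
cos²φ₂ / cos²φ₁ = 3  ⇒  cos φ₁ = cos 21.9° / √3 = 0.9278/1.732 = 0.5357.
φ₁ = arccos(0.5357) ≈ 57.6°.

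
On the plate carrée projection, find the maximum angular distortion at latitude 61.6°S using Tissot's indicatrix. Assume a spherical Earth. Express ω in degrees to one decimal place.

41.6°

In the plate carrée (x = Rλ, y = Rφ), meridians are true-scale (h = 1) and parallels are stretched by k = sec φ.
At 61.6°: h = 1.000, k = 2.103; principal scales a = 2.103, b = 1.000.
sin(ω/2) = (a − b)/(a + b) = 1.103/3.103 = 0.3554, so ω = 2 arcsin(0.3554) ≈ 41.6°.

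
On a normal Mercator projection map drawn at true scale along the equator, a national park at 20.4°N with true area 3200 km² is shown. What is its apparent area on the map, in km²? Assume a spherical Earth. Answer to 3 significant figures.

3640 km²

Mercator is conformal, so the point scale is isotropic: h = k = sec φ = 1/cos φ.
Areal scale = k² = sec²φ = 1/cos²(20.4°) = 1/0.9373² = 1.138.
Apparent area = 3200 × 1.138 ≈ 3640 km².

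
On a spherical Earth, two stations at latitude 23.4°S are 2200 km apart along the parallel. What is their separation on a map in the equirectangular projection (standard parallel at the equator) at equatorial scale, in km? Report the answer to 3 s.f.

Plate carrée maps x = Rλ, y = Rφ. The meridian scale is h = 1 and the parallel scale is k = 1/cos φ = sec φ.
Along the parallel, k = sec 23.4° = 1/0.9178 = 1.090.
Map distance = 2200 × 1.090 ≈ 2400 km.

2400 km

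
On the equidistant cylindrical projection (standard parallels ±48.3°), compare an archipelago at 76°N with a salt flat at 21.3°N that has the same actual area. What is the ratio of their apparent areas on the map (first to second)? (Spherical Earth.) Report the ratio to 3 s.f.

3.85

The equidistant cylindrical projection with φ₀ = 48.3° has h = 1 (meridians true) and k = cos φ₀ / cos φ along parallels.
Areal scale at 76°: h·k = 1.000 × 2.750 = 2.750.
Areal scale at 21.3°: h·k = 1.000 × 0.7140 = 0.7140.
Ratio = 2.750/0.7140 ≈ 3.85.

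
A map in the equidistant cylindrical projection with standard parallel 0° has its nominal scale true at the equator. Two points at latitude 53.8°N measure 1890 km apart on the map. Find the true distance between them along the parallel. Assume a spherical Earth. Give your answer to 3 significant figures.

1120 km

For the equirectangular projection with φ₀ = 0 (plate carrée), h = 1 along meridians and k = sec φ along parallels.
Along the parallel at 53.8°, map distances are exaggerated by k = sec 53.8° = 1.693.
True distance = 1890 / 1.693 = 1890 × cos 53.8° ≈ 1120 km.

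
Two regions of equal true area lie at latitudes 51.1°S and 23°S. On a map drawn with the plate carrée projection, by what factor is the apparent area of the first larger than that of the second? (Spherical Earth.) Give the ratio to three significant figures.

In the plate carrée (x = Rλ, y = Rφ), meridians are true-scale (h = 1) and parallels are stretched by k = sec φ.
Areal scale at 51.1°: h·k = 1.000 × 1.592 = 1.592.
Areal scale at 23°: h·k = 1.000 × 1.086 = 1.086.
Ratio = 1.592/1.086 ≈ 1.47.

1.47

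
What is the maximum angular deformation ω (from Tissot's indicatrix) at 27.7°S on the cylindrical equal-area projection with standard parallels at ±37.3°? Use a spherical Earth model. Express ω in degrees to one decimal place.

12.2°

Cylindrical equal-area (φ₀ = 37.3°): h = cos φ / cos 37.3° along meridians, k = cos 37.3° / cos φ along parallels; h·k = 1.
At 27.7°: h = 1.113, k = 0.8984; principal scales a = 1.113, b = 0.8984.
sin(ω/2) = (a − b)/(a + b) = 0.2146/2.011 = 0.1067, so ω = 2 arcsin(0.1067) ≈ 12.2°.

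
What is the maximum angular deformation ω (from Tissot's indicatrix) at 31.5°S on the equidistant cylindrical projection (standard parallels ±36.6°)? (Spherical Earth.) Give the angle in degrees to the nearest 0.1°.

In the equirectangular projection with standard parallel φ₀ = 36.6° (x = Rλ cos φ₀, y = Rφ), meridians are true-scale (h = 1) and the parallel scale is k = cos φ₀ / cos φ.
At 31.5°: h = 1.000, k = 0.9416; principal scales a = 1.000, b = 0.9416.
sin(ω/2) = (a − b)/(a + b) = 0.05843/1.942 = 0.03010, so ω = 2 arcsin(0.03010) ≈ 3.4°.

3.4°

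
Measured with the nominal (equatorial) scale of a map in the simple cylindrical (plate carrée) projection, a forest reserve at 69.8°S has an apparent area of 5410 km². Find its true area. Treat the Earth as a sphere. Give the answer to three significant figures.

1870 km²

Plate carrée maps x = Rλ, y = Rφ. The meridian scale is h = 1 and the parallel scale is k = 1/cos φ = sec φ.
Areal scale = h·k = 1 × sec φ; at 69.8°, h = 1.000, k = 2.896, so h·k = 2.896.
True area = apparent / (areal scale) = 5410 / 2.896 ≈ 1870 km².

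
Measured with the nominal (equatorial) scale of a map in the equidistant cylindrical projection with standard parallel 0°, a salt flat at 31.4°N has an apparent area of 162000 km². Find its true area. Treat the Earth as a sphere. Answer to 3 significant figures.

In the plate carrée (x = Rλ, y = Rφ), meridians are true-scale (h = 1) and parallels are stretched by k = sec φ.
Areal scale = h·k = 1 × sec φ; at 31.4°, h = 1.000, k = 1.172, so h·k = 1.172.
True area = apparent / (areal scale) = 162000 / 1.172 ≈ 138000 km².

138000 km²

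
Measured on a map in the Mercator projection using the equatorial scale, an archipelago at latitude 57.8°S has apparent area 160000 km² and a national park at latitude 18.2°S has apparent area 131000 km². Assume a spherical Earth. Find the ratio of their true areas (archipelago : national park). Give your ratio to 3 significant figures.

On Mercator the areal scale is sec²φ, so true area = apparent × cos²φ.
True area of archipelago: 160000 × cos²(57.8°) = 160000 × 0.2840 = 45430 km².
True area of national park: 131000 × cos²(18.2°) = 131000 × 0.9024 = 118200 km².
Ratio = 45430 / 118200 ≈ 0.384.

0.384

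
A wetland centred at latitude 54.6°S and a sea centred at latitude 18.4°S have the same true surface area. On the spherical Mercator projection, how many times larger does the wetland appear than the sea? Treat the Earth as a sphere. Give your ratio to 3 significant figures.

2.68

Mercator is conformal with k = sec φ, so areal scale = k² = sec²φ.
At 54.6°: sec²(54.6°) = 1/0.5793² = 2.980.
At 18.4°: sec²(18.4°) = 1/0.9489² = 1.111.
Ratio = 2.980/1.111 = cos²(18.4°)/cos²(54.6°) ≈ 2.68.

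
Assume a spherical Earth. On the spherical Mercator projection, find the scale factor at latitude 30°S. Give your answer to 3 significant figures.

1.15

Mercator is conformal, so the point scale is isotropic: h = k = sec φ = 1/cos φ.
k = 1/cos 30° = 1/0.8660 = 1.155.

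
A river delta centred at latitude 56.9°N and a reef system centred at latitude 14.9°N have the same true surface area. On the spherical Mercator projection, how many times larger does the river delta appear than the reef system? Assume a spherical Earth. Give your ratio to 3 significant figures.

Mercator areal scale is sec²φ.
At 56.9°: sec²(56.9°) = 1/0.5461² = 3.353.
At 14.9°: sec²(14.9°) = 1/0.9664² = 1.071.
Ratio = 3.353/1.071 = cos²(14.9°)/cos²(56.9°) ≈ 3.13.

3.13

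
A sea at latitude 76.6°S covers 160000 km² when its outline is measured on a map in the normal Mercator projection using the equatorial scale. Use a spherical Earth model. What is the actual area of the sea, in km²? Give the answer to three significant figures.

8590 km²

The Mercator projection is conformal; its linear scale factor is the same in every direction and equals sec φ = 1/cos φ.
Areal scale = k² = sec²φ = 1/cos²(76.6°) = 1/0.2317² = 18.62.
True area = apparent / (areal scale) = 160000 / 18.62 ≈ 8590 km².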